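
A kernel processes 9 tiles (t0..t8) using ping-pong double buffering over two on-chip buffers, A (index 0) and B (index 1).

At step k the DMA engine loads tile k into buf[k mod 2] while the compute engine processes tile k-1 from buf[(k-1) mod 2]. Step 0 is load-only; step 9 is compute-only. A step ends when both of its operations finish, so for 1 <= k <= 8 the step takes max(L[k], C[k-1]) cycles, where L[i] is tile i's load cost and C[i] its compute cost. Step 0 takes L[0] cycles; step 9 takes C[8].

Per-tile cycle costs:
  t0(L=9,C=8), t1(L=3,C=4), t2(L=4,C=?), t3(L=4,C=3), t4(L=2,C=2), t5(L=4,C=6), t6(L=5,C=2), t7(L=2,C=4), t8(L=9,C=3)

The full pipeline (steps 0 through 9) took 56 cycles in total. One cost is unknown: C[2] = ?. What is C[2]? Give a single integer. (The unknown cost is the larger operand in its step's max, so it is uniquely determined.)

C[2] = 8

step 0 → dur = L[0]=9 = 9
step 1 → dur = max(L[1]=3, C[0]=8) = 8
step 2 → dur = max(L[2]=4, C[1]=4) = 4
step 3 → dur = max(L[3]=4, C[2]=?) = C[2]  (unknown; binding)
step 4 → dur = max(L[4]=2, C[3]=3) = 3
step 5 → dur = max(L[5]=4, C[4]=2) = 4
step 6 → dur = max(L[6]=5, C[5]=6) = 6
step 7 → dur = max(L[7]=2, C[6]=2) = 2
step 8 → dur = max(L[8]=9, C[7]=4) = 9
step 9 → dur = C[8]=3 = 3
sum of known step durations = 48
dur[3] = total - known = 56 - 48 = 8
C[2] is the binding max in step 3, so C[2] = dur[3] = 8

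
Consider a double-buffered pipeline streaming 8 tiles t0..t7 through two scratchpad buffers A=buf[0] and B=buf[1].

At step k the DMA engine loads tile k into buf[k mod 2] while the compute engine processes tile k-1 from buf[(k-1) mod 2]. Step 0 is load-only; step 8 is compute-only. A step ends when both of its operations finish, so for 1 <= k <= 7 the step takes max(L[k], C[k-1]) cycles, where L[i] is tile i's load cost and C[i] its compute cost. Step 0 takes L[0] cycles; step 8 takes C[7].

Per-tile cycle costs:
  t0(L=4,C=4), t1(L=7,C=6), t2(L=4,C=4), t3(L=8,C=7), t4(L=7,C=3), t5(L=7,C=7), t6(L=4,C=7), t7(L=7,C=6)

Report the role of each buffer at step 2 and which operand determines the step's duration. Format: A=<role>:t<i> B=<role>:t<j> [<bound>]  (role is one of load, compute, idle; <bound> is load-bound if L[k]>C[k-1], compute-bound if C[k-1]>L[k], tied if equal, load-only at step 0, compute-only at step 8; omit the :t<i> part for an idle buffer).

step 2: A=load:t2 B=compute:t1 [compute-bound]

  0. 4=4c; end=4; A:t0 B:-
  1. max(7,4)=7c; end=11; A:t0 B:t1
  2. max(4,6)=6c; end=17; A:t2 B:t1
  3. max(8,4)=8c; end=25; A:t2 B:t3
  4. max(7,7)=7c; end=32; A:t4 B:t3
  5. max(7,3)=7c; end=39; A:t4 B:t5
  6. max(4,7)=7c; end=46; A:t6 B:t5
  7. max(7,7)=7c; end=53; A:t6 B:t7
  8. 6=6c; end=59; A:t6 B:t7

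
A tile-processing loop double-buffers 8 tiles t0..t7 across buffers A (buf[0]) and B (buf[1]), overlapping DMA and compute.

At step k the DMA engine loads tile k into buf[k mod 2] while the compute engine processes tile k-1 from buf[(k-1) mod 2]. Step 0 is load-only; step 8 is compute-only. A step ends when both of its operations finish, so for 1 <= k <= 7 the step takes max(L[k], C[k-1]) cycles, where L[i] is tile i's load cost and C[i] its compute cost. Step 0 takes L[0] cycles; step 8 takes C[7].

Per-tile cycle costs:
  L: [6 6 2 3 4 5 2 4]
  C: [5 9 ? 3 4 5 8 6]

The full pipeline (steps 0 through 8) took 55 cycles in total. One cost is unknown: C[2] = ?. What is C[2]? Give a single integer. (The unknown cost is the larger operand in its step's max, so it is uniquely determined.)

C[2] = 6

step 0 → dur = L[0]=6 = 6
step 1 → dur = max(L[1]=6, C[0]=5) = 6
step 2 → dur = max(L[2]=2, C[1]=9) = 9
step 3 → dur = max(L[3]=3, C[2]=?) = C[2]  (unknown; binding)
step 4 → dur = max(L[4]=4, C[3]=3) = 4
step 5 → dur = max(L[5]=5, C[4]=4) = 5
step 6 → dur = max(L[6]=2, C[5]=5) = 5
step 7 → dur = max(L[7]=4, C[6]=8) = 8
step 8 → dur = C[7]=6 = 6
sum of known step durations = 49
dur[3] = total - known = 55 - 49 = 6
C[2] is the binding max in step 3, so C[2] = dur[3] = 6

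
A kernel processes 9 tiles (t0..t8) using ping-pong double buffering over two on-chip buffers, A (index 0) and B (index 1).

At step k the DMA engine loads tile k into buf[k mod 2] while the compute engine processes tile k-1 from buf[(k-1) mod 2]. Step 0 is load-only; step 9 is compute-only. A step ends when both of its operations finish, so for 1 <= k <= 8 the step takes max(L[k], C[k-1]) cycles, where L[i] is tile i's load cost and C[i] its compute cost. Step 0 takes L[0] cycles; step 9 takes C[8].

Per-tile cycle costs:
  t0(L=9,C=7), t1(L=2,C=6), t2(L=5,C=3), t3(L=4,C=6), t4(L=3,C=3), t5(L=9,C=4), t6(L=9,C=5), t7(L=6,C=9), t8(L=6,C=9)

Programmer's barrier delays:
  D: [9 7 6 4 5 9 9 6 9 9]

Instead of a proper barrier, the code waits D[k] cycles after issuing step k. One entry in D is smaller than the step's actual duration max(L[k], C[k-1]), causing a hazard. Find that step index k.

hazard at step 4

k=0 barrier L[0]=9→9c, D[0]=9 ok
k=1 barrier max(L[1]=2,C[0]=7)→7c, D[1]=7 ok
k=2 barrier max(L[2]=5,C[1]=6)→6c, D[2]=6 ok
k=3 barrier max(L[3]=4,C[2]=3)→4c, D[3]=4 ok
k=4 barrier max(L[4]=3,C[3]=6)→6c, D[4]=5 SHORT
k=5 barrier max(L[5]=9,C[4]=3)→9c, D[5]=9 ok
k=6 barrier max(L[6]=9,C[5]=4)→9c, D[6]=9 ok
k=7 barrier max(L[7]=6,C[6]=5)→6c, D[7]=6 ok
k=8 barrier max(L[8]=6,C[7]=9)→9c, D[8]=9 ok
k=9 barrier C[8]=9→9c, D[9]=9 ok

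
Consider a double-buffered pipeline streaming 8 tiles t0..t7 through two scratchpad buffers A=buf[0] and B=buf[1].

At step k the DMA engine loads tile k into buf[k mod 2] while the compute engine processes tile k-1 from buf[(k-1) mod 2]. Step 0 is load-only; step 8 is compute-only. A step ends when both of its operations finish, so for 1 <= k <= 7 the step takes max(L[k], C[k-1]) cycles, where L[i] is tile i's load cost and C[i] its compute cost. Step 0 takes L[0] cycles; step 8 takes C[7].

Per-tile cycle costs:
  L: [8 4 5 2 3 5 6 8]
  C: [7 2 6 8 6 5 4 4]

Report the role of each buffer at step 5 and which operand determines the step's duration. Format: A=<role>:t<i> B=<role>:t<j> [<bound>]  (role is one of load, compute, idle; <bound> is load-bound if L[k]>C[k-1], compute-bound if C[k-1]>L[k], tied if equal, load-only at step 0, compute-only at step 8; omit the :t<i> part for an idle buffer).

step 5: A=compute:t4 B=load:t5 [compute-bound]

  0. 8=8c; end=8; A:t0 B:-
  1. max(4,7)=7c; end=15; A:t0 B:t1
  2. max(5,2)=5c; end=20; A:t2 B:t1
  3. max(2,6)=6c; end=26; A:t2 B:t3
  4. max(3,8)=8c; end=34; A:t4 B:t3
  5. max(5,6)=6c; end=40; A:t4 B:t5
  6. max(6,5)=6c; end=46; A:t6 B:t5
  7. max(8,4)=8c; end=54; A:t6 B:t7
  8. 4=4c; end=58; A:t6 B:t7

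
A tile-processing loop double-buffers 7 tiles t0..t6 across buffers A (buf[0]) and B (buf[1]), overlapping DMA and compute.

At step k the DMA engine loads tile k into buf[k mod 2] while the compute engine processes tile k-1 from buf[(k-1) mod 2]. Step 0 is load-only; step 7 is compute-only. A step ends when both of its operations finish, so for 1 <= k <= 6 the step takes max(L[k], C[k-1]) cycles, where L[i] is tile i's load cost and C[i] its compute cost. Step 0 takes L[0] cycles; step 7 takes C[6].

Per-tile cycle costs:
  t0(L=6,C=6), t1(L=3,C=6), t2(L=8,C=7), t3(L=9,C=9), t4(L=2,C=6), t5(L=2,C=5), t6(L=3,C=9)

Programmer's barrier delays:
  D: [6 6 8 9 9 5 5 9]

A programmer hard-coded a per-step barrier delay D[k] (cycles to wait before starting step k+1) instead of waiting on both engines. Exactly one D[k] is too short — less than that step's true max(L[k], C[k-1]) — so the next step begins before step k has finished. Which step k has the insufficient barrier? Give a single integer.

step 0: need L[0]=6 = 6; D[0]=6 ok
step 1: need max(L[1]=3,C[0]=6) = 6; D[1]=6 ok
step 2: need max(L[2]=8,C[1]=6) = 8; D[2]=8 ok
step 3: need max(L[3]=9,C[2]=7) = 9; D[3]=9 ok
step 4: need max(L[4]=2,C[3]=9) = 9; D[4]=9 ok
step 5: need max(L[5]=2,C[4]=6) = 6; D[5]=5 SHORT
step 6: need max(L[6]=3,C[5]=5) = 5; D[6]=5 ok
step 7: need C[6]=9 = 9; D[7]=9 ok

hazard at step 5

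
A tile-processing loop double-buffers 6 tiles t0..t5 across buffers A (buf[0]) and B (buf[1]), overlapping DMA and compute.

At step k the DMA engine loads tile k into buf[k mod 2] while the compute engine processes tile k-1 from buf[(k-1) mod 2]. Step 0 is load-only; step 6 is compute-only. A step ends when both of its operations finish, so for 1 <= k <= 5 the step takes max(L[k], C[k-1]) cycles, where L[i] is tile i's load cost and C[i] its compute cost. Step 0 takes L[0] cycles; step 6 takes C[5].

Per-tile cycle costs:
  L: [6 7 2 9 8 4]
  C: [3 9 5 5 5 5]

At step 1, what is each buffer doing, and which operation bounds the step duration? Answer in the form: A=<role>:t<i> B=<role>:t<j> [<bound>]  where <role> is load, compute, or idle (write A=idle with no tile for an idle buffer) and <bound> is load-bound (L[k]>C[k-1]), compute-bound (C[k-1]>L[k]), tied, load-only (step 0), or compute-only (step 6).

step 1: A=compute:t0 B=load:t1 [load-bound]

[0] DMA t0→A (6c) ∥ CU idle ⇒ 6c, clock 6
[1] DMA t1→B (7c) ∥ CU A:t0 (3c) ⇒ 7c, clock 13
[2] DMA t2→A (2c) ∥ CU B:t1 (9c) ⇒ 9c, clock 22
[3] DMA t3→B (9c) ∥ CU A:t2 (5c) ⇒ 9c, clock 31
[4] DMA t4→A (8c) ∥ CU B:t3 (5c) ⇒ 8c, clock 39
[5] DMA t5→B (4c) ∥ CU A:t4 (5c) ⇒ 5c, clock 44
[6] DMA idle ∥ CU B:t5 (5c) ⇒ 5c, clock 49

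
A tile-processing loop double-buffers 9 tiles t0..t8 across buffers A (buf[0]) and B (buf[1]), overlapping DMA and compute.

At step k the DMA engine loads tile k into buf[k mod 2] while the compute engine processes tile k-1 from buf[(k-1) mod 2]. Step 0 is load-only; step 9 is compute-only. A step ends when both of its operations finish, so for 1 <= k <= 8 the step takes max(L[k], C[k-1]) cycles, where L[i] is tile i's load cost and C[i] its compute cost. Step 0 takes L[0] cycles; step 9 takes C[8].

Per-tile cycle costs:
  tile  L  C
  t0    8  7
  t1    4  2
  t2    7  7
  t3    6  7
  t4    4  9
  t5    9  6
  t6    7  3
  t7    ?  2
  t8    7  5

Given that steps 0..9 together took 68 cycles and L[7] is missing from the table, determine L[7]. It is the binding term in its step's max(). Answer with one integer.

L[7] = 4

step 0 | dur = L[0]=8 = 8
step 1 | dur = max(L[1]=4, C[0]=7) = 7
step 2 | dur = max(L[2]=7, C[1]=2) = 7
step 3 | dur = max(L[3]=6, C[2]=7) = 7
step 4 | dur = max(L[4]=4, C[3]=7) = 7
step 5 | dur = max(L[5]=9, C[4]=9) = 9
step 6 | dur = max(L[6]=7, C[5]=6) = 7
step 7 | dur = max(L[7]=?, C[6]=3) = L[7]  (unknown; binding)
step 8 | dur = max(L[8]=7, C[7]=2) = 7
step 9 | dur = C[8]=5 = 5
sum of known step durations = 64
dur[7] = total - known = 68 - 64 = 4
L[7] is the binding max in step 7, so L[7] = dur[7] = 4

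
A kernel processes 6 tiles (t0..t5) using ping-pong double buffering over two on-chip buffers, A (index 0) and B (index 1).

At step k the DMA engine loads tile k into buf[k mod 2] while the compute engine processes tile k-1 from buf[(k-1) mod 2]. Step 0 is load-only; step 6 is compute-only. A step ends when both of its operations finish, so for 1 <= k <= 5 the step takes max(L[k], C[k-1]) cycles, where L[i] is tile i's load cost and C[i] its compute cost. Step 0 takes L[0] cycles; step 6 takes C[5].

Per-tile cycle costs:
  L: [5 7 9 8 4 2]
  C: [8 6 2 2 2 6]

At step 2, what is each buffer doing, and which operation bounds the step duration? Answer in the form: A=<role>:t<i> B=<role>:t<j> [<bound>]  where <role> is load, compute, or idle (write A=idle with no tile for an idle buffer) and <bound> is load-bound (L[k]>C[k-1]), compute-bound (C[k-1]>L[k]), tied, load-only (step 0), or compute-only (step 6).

step 2: A=load:t2 B=compute:t1 [load-bound]

k=0 load=t0/5c comp=- wait=5 total=5
k=1 load=t1/7c comp=t0/8c wait=8 total=13
k=2 load=t2/9c comp=t1/6c wait=9 total=22
k=3 load=t3/8c comp=t2/2c wait=8 total=30
k=4 load=t4/4c comp=t3/2c wait=4 total=34
k=5 load=t5/2c comp=t4/2c wait=2 total=36
k=6 load=- comp=t5/6c wait=6 total=42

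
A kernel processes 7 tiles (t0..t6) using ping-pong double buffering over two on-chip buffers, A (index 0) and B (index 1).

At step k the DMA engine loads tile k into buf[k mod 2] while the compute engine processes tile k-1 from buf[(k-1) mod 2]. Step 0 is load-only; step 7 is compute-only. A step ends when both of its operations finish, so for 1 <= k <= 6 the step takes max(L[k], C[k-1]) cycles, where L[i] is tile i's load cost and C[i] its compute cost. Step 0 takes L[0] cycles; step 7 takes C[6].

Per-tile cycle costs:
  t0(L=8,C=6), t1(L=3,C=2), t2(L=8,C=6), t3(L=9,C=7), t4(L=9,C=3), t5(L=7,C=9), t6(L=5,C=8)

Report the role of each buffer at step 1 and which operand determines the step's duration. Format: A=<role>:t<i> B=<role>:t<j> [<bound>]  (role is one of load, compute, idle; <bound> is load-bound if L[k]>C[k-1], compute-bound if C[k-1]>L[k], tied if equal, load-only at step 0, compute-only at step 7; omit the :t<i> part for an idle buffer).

k=0 load=t0/8c comp=- wait=8 total=8
k=1 load=t1/3c comp=t0/6c wait=6 total=14
k=2 load=t2/8c comp=t1/2c wait=8 total=22
k=3 load=t3/9c comp=t2/6c wait=9 total=31
k=4 load=t4/9c comp=t3/7c wait=9 total=40
k=5 load=t5/7c comp=t4/3c wait=7 total=47
k=6 load=t6/5c comp=t5/9c wait=9 total=56
k=7 load=- comp=t6/8c wait=8 total=64

step 1: A=compute:t0 B=load:t1 [compute-bound]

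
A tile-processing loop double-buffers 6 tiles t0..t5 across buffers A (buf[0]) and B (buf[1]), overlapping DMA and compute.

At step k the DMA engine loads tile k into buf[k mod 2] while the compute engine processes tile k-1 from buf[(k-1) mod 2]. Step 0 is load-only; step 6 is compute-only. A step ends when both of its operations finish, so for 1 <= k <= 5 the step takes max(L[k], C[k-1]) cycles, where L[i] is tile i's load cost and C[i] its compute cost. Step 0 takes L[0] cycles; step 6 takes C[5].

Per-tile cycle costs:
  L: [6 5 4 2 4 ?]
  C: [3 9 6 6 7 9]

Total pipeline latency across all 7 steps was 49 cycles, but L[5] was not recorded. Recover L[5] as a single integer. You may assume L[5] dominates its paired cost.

step 0: dur = L[0]=6 = 6
step 1: dur = max(L[1]=5, C[0]=3) = 5
step 2: dur = max(L[2]=4, C[1]=9) = 9
step 3: dur = max(L[3]=2, C[2]=6) = 6
step 4: dur = max(L[4]=4, C[3]=6) = 6
step 5: dur = max(L[5]=?, C[4]=7) = L[5]  (unknown; binding)
step 6: dur = C[5]=9 = 9
sum of known step durations = 41
dur[5] = total - known = 49 - 41 = 8
L[5] is the binding max in step 5, so L[5] = dur[5] = 8

L[5] = 8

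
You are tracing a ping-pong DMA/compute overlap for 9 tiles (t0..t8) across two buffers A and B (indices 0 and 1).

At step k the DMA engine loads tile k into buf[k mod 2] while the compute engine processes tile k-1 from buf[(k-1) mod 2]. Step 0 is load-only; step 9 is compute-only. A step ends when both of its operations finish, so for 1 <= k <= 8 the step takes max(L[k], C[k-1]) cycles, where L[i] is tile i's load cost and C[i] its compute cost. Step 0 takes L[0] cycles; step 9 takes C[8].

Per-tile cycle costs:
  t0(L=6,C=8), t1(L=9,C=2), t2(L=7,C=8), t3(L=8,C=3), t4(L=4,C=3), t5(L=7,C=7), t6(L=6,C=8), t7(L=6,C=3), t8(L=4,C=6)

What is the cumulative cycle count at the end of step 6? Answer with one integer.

[0] DMA t0→A (6c) ∥ CU idle ⇒ 6c, clock 6
[1] DMA t1→B (9c) ∥ CU A:t0 (8c) ⇒ 9c, clock 15
[2] DMA t2→A (7c) ∥ CU B:t1 (2c) ⇒ 7c, clock 22
[3] DMA t3→B (8c) ∥ CU A:t2 (8c) ⇒ 8c, clock 30
[4] DMA t4→A (4c) ∥ CU B:t3 (3c) ⇒ 4c, clock 34
[5] DMA t5→B (7c) ∥ CU A:t4 (3c) ⇒ 7c, clock 41
[6] DMA t6→A (6c) ∥ CU B:t5 (7c) ⇒ 7c, clock 48
[7] DMA t7→B (6c) ∥ CU A:t6 (8c) ⇒ 8c, clock 56
[8] DMA t8→A (4c) ∥ CU B:t7 (3c) ⇒ 4c, clock 60
[9] DMA idle ∥ CU A:t8 (6c) ⇒ 6c, clock 66

end_cycle[6] = 48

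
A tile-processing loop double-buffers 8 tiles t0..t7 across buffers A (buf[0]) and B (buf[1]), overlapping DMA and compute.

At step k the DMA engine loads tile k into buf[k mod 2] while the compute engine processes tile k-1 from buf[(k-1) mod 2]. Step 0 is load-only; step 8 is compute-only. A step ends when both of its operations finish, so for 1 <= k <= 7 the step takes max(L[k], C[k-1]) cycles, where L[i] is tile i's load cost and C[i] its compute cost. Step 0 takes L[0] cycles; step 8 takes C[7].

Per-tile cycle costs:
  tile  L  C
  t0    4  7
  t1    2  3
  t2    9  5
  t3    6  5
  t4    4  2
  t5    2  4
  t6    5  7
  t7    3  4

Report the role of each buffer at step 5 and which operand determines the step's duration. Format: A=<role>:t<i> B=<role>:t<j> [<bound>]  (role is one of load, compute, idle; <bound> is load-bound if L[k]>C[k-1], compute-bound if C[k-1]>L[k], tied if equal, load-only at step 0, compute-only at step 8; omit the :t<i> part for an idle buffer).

k=0 load=t0/4c comp=- wait=4 total=4
k=1 load=t1/2c comp=t0/7c wait=7 total=11
k=2 load=t2/9c comp=t1/3c wait=9 total=20
k=3 load=t3/6c comp=t2/5c wait=6 total=26
k=4 load=t4/4c comp=t3/5c wait=5 total=31
k=5 load=t5/2c comp=t4/2c wait=2 total=33
k=6 load=t6/5c comp=t5/4c wait=5 total=38
k=7 load=t7/3c comp=t6/7c wait=7 total=45
k=8 load=- comp=t7/4c wait=4 total=49

step 5: A=compute:t4 B=load:t5 [tied]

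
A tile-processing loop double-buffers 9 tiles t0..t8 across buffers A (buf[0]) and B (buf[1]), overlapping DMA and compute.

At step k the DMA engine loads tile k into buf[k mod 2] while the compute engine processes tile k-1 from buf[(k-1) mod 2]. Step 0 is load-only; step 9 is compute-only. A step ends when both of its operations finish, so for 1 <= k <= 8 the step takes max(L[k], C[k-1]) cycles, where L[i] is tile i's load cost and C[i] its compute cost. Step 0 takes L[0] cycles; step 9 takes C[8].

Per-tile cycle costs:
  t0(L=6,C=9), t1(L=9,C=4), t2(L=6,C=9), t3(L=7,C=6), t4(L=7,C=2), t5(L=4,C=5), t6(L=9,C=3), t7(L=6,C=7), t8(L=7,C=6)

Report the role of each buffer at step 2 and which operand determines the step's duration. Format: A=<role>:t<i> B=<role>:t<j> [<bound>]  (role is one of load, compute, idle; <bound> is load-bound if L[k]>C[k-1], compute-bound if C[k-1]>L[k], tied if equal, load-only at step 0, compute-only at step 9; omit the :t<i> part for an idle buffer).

[0] DMA t0→A (6c) ∥ CU idle ⇒ 6c, clock 6
[1] DMA t1→B (9c) ∥ CU A:t0 (9c) ⇒ 9c, clock 15
[2] DMA t2→A (6c) ∥ CU B:t1 (4c) ⇒ 6c, clock 21
[3] DMA t3→B (7c) ∥ CU A:t2 (9c) ⇒ 9c, clock 30
[4] DMA t4→A (7c) ∥ CU B:t3 (6c) ⇒ 7c, clock 37
[5] DMA t5→B (4c) ∥ CU A:t4 (2c) ⇒ 4c, clock 41
[6] DMA t6→A (9c) ∥ CU B:t5 (5c) ⇒ 9c, clock 50
[7] DMA t7→B (6c) ∥ CU A:t6 (3c) ⇒ 6c, clock 56
[8] DMA t8→A (7c) ∥ CU B:t7 (7c) ⇒ 7c, clock 63
[9] DMA idle ∥ CU A:t8 (6c) ⇒ 6c, clock 69

step 2: A=load:t2 B=compute:t1 [load-bound]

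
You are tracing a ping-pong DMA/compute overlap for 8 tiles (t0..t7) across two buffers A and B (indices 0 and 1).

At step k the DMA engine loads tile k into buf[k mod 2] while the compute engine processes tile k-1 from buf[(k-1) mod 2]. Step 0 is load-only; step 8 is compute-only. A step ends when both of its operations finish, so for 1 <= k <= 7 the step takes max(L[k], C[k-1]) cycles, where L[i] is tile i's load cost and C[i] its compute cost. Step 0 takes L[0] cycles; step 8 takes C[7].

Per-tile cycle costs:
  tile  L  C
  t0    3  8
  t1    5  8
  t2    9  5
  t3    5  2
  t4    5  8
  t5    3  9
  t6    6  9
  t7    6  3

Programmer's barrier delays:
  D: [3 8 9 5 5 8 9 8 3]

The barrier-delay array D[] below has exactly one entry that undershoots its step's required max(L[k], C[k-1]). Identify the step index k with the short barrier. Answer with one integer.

k=0 barrier L[0]=3→3c, D[0]=3 ok
k=1 barrier max(L[1]=5,C[0]=8)→8c, D[1]=8 ok
k=2 barrier max(L[2]=9,C[1]=8)→9c, D[2]=9 ok
k=3 barrier max(L[3]=5,C[2]=5)→5c, D[3]=5 ok
k=4 barrier max(L[4]=5,C[3]=2)→5c, D[4]=5 ok
k=5 barrier max(L[5]=3,C[4]=8)→8c, D[5]=8 ok
k=6 barrier max(L[6]=6,C[5]=9)→9c, D[6]=9 ok
k=7 barrier max(L[7]=6,C[6]=9)→9c, D[7]=8 SHORT
k=8 barrier C[7]=3→3c, D[8]=3 ok

hazard at step 7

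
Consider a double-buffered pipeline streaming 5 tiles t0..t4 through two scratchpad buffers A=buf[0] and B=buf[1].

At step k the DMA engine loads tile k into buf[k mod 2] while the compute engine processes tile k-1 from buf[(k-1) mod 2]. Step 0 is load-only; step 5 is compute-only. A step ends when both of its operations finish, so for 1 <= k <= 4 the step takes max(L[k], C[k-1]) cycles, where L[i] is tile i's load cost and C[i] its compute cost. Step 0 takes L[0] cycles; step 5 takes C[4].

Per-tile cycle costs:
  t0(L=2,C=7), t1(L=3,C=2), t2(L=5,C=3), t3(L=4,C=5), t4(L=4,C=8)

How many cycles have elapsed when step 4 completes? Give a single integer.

[0] DMA t0→A (2c) ∥ CU idle ⇒ 2c, clock 2
[1] DMA t1→B (3c) ∥ CU A:t0 (7c) ⇒ 7c, clock 9
[2] DMA t2→A (5c) ∥ CU B:t1 (2c) ⇒ 5c, clock 14
[3] DMA t3→B (4c) ∥ CU A:t2 (3c) ⇒ 4c, clock 18
[4] DMA t4→A (4c) ∥ CU B:t3 (5c) ⇒ 5c, clock 23
[5] DMA idle ∥ CU A:t4 (8c) ⇒ 8c, clock 31

end_cycle[4] = 23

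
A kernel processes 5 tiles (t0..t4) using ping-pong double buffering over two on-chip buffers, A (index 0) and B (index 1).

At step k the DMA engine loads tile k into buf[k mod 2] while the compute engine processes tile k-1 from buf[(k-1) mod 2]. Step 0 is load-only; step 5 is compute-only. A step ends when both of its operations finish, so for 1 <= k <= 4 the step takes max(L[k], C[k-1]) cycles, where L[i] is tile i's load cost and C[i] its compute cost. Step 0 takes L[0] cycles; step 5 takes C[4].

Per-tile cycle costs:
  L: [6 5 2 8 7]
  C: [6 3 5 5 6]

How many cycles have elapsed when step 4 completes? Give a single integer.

end_cycle[4] = 30

k=0 load=t0/6c comp=- wait=6 total=6
k=1 load=t1/5c comp=t0/6c wait=6 total=12
k=2 load=t2/2c comp=t1/3c wait=3 total=15
k=3 load=t3/8c comp=t2/5c wait=8 total=23
k=4 load=t4/7c comp=t3/5c wait=7 total=30
k=5 load=- comp=t4/6c wait=6 total=36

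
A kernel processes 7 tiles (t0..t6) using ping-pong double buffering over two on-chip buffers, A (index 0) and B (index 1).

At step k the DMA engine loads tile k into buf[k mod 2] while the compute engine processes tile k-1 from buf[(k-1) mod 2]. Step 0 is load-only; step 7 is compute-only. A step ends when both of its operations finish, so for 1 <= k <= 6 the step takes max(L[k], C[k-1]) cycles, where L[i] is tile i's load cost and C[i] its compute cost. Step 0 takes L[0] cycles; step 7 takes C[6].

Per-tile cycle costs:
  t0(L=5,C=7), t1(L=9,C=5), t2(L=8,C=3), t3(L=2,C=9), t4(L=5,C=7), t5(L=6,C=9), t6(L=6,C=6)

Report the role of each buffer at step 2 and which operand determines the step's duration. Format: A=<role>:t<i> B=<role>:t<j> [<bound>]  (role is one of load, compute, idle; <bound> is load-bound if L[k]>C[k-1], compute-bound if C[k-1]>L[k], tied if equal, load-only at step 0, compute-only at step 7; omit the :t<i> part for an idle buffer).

[0] DMA t0→A (5c) ∥ CU idle ⇒ 5c, clock 5
[1] DMA t1→B (9c) ∥ CU A:t0 (7c) ⇒ 9c, clock 14
[2] DMA t2→A (8c) ∥ CU B:t1 (5c) ⇒ 8c, clock 22
[3] DMA t3→B (2c) ∥ CU A:t2 (3c) ⇒ 3c, clock 25
[4] DMA t4→A (5c) ∥ CU B:t3 (9c) ⇒ 9c, clock 34
[5] DMA t5→B (6c) ∥ CU A:t4 (7c) ⇒ 7c, clock 41
[6] DMA t6→A (6c) ∥ CU B:t5 (9c) ⇒ 9c, clock 50
[7] DMA idle ∥ CU A:t6 (6c) ⇒ 6c, clock 56

step 2: A=load:t2 B=compute:t1 [load-bound]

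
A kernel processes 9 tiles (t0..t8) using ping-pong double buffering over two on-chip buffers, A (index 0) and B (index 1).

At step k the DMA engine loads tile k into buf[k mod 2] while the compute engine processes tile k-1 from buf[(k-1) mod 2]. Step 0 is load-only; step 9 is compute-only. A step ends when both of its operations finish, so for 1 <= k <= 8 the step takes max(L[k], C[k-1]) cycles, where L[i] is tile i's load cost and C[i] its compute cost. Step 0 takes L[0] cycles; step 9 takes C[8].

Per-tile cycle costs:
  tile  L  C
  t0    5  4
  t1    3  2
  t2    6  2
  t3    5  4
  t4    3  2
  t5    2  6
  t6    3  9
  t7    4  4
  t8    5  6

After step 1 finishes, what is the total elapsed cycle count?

  0. 5=5c; end=5; A:t0 B:-
  1. max(3,4)=4c; end=9; A:t0 B:t1
  2. max(6,2)=6c; end=15; A:t2 B:t1
  3. max(5,2)=5c; end=20; A:t2 B:t3
  4. max(3,4)=4c; end=24; A:t4 B:t3
  5. max(2,2)=2c; end=26; A:t4 B:t5
  6. max(3,6)=6c; end=32; A:t6 B:t5
  7. max(4,9)=9c; end=41; A:t6 B:t7
  8. max(5,4)=5c; end=46; A:t8 B:t7
  9. 6=6c; end=52; A:t8 B:t7

end_cycle[1] = 9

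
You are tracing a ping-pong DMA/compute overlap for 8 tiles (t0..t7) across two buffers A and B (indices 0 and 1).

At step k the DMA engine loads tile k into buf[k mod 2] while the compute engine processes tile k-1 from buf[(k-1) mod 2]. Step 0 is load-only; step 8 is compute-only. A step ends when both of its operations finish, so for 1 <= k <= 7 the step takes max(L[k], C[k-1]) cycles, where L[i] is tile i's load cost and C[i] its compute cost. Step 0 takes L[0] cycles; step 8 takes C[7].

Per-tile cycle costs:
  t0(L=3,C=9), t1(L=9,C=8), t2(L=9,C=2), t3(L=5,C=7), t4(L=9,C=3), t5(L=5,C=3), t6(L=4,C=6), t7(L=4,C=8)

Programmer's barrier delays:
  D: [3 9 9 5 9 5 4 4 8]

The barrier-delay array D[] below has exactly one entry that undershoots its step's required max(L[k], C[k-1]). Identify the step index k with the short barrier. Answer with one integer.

hazard at step 7

k=0 barrier L[0]=3→3c, D[0]=3 ok
k=1 barrier max(L[1]=9,C[0]=9)→9c, D[1]=9 ok
k=2 barrier max(L[2]=9,C[1]=8)→9c, D[2]=9 ok
k=3 barrier max(L[3]=5,C[2]=2)→5c, D[3]=5 ok
k=4 barrier max(L[4]=9,C[3]=7)→9c, D[4]=9 ok
k=5 barrier max(L[5]=5,C[4]=3)→5c, D[5]=5 ok
k=6 barrier max(L[6]=4,C[5]=3)→4c, D[6]=4 ok
k=7 barrier max(L[7]=4,C[6]=6)→6c, D[7]=4 SHORT
k=8 barrier C[7]=8→8c, D[8]=8 ok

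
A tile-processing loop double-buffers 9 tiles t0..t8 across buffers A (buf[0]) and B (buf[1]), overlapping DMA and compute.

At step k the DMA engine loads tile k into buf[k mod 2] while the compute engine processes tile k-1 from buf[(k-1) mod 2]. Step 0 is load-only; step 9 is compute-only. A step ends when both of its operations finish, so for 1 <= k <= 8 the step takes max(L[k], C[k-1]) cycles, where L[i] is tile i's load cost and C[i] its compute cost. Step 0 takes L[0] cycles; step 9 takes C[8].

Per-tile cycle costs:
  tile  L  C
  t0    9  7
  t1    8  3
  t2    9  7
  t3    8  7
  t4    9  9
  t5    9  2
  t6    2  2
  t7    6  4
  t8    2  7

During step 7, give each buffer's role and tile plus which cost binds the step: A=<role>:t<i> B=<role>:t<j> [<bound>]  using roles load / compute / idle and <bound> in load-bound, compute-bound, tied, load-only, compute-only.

step 0: L[0]=9 → dur=9, Σ=9 | A=load:t0 B=idle [load-only]
step 1: L[1]=8 C[0]=7 → dur=8, Σ=17 | A=compute:t0 B=load:t1 [load-bound]
step 2: L[2]=9 C[1]=3 → dur=9, Σ=26 | A=load:t2 B=compute:t1 [load-bound]
step 3: L[3]=8 C[2]=7 → dur=8, Σ=34 | A=compute:t2 B=load:t3 [load-bound]
step 4: L[4]=9 C[3]=7 → dur=9, Σ=43 | A=load:t4 B=compute:t3 [load-bound]
step 5: L[5]=9 C[4]=9 → dur=9, Σ=52 | A=compute:t4 B=load:t5 [tied]
step 6: L[6]=2 C[5]=2 → dur=2, Σ=54 | A=load:t6 B=compute:t5 [tied]
step 7: L[7]=6 C[6]=2 → dur=6, Σ=60 | A=compute:t6 B=load:t7 [load-bound]
step 8: L[8]=2 C[7]=4 → dur=4, Σ=64 | A=load:t8 B=compute:t7 [compute-bound]
step 9: C[8]=7 → dur=7, Σ=71 | A=compute:t8 B=idle [compute-only]

step 7: A=compute:t6 B=load:t7 [load-bound]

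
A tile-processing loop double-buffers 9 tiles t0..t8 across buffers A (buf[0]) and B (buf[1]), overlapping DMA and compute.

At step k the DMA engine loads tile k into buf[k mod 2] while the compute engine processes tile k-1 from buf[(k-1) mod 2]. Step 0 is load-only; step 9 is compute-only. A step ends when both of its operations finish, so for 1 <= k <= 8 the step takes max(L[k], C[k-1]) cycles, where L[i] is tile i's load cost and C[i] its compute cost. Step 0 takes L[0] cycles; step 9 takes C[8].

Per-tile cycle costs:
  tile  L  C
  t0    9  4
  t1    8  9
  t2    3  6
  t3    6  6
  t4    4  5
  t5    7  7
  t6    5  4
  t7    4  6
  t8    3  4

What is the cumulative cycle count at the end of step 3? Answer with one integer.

end_cycle[3] = 32

step 0: L[0]=9 → dur=9, Σ=9 | A=load:t0 B=idle [load-only]
step 1: L[1]=8 C[0]=4 → dur=8, Σ=17 | A=compute:t0 B=load:t1 [load-bound]
step 2: L[2]=3 C[1]=9 → dur=9, Σ=26 | A=load:t2 B=compute:t1 [compute-bound]
step 3: L[3]=6 C[2]=6 → dur=6, Σ=32 | A=compute:t2 B=load:t3 [tied]
step 4: L[4]=4 C[3]=6 → dur=6, Σ=38 | A=load:t4 B=compute:t3 [compute-bound]
step 5: L[5]=7 C[4]=5 → dur=7, Σ=45 | A=compute:t4 B=load:t5 [load-bound]
step 6: L[6]=5 C[5]=7 → dur=7, Σ=52 | A=load:t6 B=compute:t5 [compute-bound]
step 7: L[7]=4 C[6]=4 → dur=4, Σ=56 | A=compute:t6 B=load:t7 [tied]
step 8: L[8]=3 C[7]=6 → dur=6, Σ=62 | A=load:t8 B=compute:t7 [compute-bound]
step 9: C[8]=4 → dur=4, Σ=66 | A=compute:t8 B=idle [compute-only]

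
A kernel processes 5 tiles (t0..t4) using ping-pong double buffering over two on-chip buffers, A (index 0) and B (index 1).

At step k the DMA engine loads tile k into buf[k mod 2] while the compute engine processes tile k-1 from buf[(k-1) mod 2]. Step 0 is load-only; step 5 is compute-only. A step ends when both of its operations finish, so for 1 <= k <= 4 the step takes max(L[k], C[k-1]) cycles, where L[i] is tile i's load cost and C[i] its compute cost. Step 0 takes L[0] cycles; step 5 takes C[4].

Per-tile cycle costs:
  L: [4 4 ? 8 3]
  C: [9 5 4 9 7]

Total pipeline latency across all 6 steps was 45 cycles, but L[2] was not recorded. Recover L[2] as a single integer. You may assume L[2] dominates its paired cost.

L[2] = 8

step 0 → dur = L[0]=4 = 4
step 1 → dur = max(L[1]=4, C[0]=9) = 9
step 2 → dur = max(L[2]=?, C[1]=5) = L[2]  (unknown; binding)
step 3 → dur = max(L[3]=8, C[2]=4) = 8
step 4 → dur = max(L[4]=3, C[3]=9) = 9
step 5 → dur = C[4]=7 = 7
sum of known step durations = 37
dur[2] = total - known = 45 - 37 = 8
L[2] is the binding max in step 2, so L[2] = dur[2] = 8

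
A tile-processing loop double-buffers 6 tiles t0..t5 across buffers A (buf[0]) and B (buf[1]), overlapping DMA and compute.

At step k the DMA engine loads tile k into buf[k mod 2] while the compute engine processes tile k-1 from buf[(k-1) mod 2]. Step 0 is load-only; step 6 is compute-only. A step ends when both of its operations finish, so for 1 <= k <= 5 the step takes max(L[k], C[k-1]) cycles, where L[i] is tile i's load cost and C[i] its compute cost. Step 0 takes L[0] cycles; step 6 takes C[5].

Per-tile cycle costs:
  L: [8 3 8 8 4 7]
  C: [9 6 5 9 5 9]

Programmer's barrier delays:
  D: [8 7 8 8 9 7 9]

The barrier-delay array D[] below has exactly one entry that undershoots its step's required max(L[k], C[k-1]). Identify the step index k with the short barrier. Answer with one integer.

[0] required=L[0]=8=8 vs D=8 ok
[1] required=max(L[1]=3,C[0]=9)=9 vs D=7 SHORT
[2] required=max(L[2]=8,C[1]=6)=8 vs D=8 ok
[3] required=max(L[3]=8,C[2]=5)=8 vs D=8 ok
[4] required=max(L[4]=4,C[3]=9)=9 vs D=9 ok
[5] required=max(L[5]=7,C[4]=5)=7 vs D=7 ok
[6] required=C[5]=9=9 vs D=9 ok

hazard at step 1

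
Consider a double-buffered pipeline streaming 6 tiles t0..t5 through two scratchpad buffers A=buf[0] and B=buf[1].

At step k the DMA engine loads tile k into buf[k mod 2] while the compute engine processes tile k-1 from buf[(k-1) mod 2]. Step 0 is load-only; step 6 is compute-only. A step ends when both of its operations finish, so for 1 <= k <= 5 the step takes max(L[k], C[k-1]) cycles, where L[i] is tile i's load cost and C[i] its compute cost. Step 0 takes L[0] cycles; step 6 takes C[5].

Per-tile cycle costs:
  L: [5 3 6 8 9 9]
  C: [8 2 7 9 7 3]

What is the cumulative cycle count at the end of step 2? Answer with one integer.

end_cycle[2] = 19

k=0 load=t0/5c comp=- wait=5 total=5
k=1 load=t1/3c comp=t0/8c wait=8 total=13
k=2 load=t2/6c comp=t1/2c wait=6 total=19
k=3 load=t3/8c comp=t2/7c wait=8 total=27
k=4 load=t4/9c comp=t3/9c wait=9 total=36
k=5 load=t5/9c comp=t4/7c wait=9 total=45
k=6 load=- comp=t5/3c wait=3 total=48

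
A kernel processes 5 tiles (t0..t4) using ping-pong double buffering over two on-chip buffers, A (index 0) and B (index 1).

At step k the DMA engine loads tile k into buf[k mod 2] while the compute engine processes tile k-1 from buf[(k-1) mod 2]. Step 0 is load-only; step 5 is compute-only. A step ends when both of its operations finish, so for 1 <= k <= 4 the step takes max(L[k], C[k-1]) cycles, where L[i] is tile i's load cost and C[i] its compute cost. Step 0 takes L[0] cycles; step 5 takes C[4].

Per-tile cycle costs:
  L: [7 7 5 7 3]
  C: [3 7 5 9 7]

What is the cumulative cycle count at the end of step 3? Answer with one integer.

end_cycle[3] = 28

[0] DMA t0→A (7c) ∥ CU idle ⇒ 7c, clock 7
[1] DMA t1→B (7c) ∥ CU A:t0 (3c) ⇒ 7c, clock 14
[2] DMA t2→A (5c) ∥ CU B:t1 (7c) ⇒ 7c, clock 21
[3] DMA t3→B (7c) ∥ CU A:t2 (5c) ⇒ 7c, clock 28
[4] DMA t4→A (3c) ∥ CU B:t3 (9c) ⇒ 9c, clock 37
[5] DMA idle ∥ CU A:t4 (7c) ⇒ 7c, clock 44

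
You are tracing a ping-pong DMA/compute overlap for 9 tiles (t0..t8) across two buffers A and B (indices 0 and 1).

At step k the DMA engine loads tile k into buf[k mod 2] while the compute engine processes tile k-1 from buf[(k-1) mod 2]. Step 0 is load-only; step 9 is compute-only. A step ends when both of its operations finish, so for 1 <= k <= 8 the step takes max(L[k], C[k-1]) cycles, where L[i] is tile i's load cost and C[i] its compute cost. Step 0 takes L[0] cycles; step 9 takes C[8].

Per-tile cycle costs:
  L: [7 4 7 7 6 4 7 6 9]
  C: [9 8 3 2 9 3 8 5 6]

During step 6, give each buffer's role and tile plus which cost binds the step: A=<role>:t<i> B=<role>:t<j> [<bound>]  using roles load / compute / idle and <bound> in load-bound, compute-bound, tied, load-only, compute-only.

step 6: A=load:t6 B=compute:t5 [load-bound]

[0] DMA t0→A (7c) ∥ CU idle ⇒ 7c, clock 7
[1] DMA t1→B (4c) ∥ CU A:t0 (9c) ⇒ 9c, clock 16
[2] DMA t2→A (7c) ∥ CU B:t1 (8c) ⇒ 8c, clock 24
[3] DMA t3→B (7c) ∥ CU A:t2 (3c) ⇒ 7c, clock 31
[4] DMA t4→A (6c) ∥ CU B:t3 (2c) ⇒ 6c, clock 37
[5] DMA t5→B (4c) ∥ CU A:t4 (9c) ⇒ 9c, clock 46
[6] DMA t6→A (7c) ∥ CU B:t5 (3c) ⇒ 7c, clock 53
[7] DMA t7→B (6c) ∥ CU A:t6 (8c) ⇒ 8c, clock 61
[8] DMA t8→A (9c) ∥ CU B:t7 (5c) ⇒ 9c, clock 70
[9] DMA idle ∥ CU A:t8 (6c) ⇒ 6c, clock 76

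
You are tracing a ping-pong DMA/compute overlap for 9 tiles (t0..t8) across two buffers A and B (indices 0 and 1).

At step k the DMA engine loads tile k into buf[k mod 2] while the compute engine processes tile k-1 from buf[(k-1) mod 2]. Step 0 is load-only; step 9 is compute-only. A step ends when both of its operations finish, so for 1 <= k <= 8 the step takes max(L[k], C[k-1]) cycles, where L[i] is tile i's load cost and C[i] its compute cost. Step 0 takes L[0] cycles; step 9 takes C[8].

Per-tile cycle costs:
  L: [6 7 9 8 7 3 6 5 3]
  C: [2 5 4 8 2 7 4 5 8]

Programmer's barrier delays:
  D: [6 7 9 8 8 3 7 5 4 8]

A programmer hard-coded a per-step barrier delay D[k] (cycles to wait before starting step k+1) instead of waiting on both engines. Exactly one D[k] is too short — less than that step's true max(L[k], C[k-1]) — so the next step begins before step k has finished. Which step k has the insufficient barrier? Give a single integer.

hazard at step 8

step 0: need L[0]=6 = 6; D[0]=6 ok
step 1: need max(L[1]=7,C[0]=2) = 7; D[1]=7 ok
step 2: need max(L[2]=9,C[1]=5) = 9; D[2]=9 ok
step 3: need max(L[3]=8,C[2]=4) = 8; D[3]=8 ok
step 4: need max(L[4]=7,C[3]=8) = 8; D[4]=8 ok
step 5: need max(L[5]=3,C[4]=2) = 3; D[5]=3 ok
step 6: need max(L[6]=6,C[5]=7) = 7; D[6]=7 ok
step 7: need max(L[7]=5,C[6]=4) = 5; D[7]=5 ok
step 8: need max(L[8]=3,C[7]=5) = 5; D[8]=4 SHORT
step 9: need C[8]=8 = 8; D[9]=8 ok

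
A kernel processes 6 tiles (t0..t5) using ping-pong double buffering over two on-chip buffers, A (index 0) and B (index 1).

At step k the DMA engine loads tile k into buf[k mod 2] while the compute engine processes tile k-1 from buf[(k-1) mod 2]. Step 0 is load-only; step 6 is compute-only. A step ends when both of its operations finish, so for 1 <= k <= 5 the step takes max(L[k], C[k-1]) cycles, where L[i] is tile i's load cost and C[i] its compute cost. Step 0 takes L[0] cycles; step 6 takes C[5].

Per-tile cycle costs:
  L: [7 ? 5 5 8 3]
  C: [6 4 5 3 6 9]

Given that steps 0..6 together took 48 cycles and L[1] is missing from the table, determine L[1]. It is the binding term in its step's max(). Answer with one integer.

L[1] = 8

step 0: dur = L[0]=7 = 7
step 1: dur = max(L[1]=?, C[0]=6) = L[1]  (unknown; binding)
step 2: dur = max(L[2]=5, C[1]=4) = 5
step 3: dur = max(L[3]=5, C[2]=5) = 5
step 4: dur = max(L[4]=8, C[3]=3) = 8
step 5: dur = max(L[5]=3, C[4]=6) = 6
step 6: dur = C[5]=9 = 9
sum of known step durations = 40
dur[1] = total - known = 48 - 40 = 8
L[1] is the binding max in step 1, so L[1] = dur[1] = 8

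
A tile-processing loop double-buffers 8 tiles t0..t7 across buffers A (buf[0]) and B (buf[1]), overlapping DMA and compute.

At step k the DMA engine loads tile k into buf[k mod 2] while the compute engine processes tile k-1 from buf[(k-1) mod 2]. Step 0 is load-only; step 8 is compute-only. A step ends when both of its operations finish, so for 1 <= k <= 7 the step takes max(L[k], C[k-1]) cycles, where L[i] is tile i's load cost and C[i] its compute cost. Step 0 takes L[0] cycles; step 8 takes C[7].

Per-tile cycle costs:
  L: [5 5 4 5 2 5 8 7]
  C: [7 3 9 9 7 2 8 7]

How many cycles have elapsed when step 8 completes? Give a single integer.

[0] DMA t0→A (5c) ∥ CU idle ⇒ 5c, clock 5
[1] DMA t1→B (5c) ∥ CU A:t0 (7c) ⇒ 7c, clock 12
[2] DMA t2→A (4c) ∥ CU B:t1 (3c) ⇒ 4c, clock 16
[3] DMA t3→B (5c) ∥ CU A:t2 (9c) ⇒ 9c, clock 25
[4] DMA t4→A (2c) ∥ CU B:t3 (9c) ⇒ 9c, clock 34
[5] DMA t5→B (5c) ∥ CU A:t4 (7c) ⇒ 7c, clock 41
[6] DMA t6→A (8c) ∥ CU B:t5 (2c) ⇒ 8c, clock 49
[7] DMA t7→B (7c) ∥ CU A:t6 (8c) ⇒ 8c, clock 57
[8] DMA idle ∥ CU B:t7 (7c) ⇒ 7c, clock 64

end_cycle[8] = 64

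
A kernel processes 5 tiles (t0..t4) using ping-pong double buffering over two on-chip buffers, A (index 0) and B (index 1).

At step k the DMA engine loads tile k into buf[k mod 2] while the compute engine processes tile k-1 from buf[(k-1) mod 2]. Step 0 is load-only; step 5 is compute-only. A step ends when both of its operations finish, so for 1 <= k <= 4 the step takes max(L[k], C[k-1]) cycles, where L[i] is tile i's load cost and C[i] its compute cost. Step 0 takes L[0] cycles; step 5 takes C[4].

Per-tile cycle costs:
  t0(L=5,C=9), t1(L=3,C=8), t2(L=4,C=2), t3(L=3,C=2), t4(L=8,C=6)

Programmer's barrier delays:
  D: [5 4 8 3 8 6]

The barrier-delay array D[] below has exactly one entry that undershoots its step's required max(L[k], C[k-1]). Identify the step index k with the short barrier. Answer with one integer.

[0] required=L[0]=5=5 vs D=5 ok
[1] required=max(L[1]=3,C[0]=9)=9 vs D=4 SHORT
[2] required=max(L[2]=4,C[1]=8)=8 vs D=8 ok
[3] required=max(L[3]=3,C[2]=2)=3 vs D=3 ok
[4] required=max(L[4]=8,C[3]=2)=8 vs D=8 ok
[5] required=C[4]=6=6 vs D=6 ok

hazard at step 1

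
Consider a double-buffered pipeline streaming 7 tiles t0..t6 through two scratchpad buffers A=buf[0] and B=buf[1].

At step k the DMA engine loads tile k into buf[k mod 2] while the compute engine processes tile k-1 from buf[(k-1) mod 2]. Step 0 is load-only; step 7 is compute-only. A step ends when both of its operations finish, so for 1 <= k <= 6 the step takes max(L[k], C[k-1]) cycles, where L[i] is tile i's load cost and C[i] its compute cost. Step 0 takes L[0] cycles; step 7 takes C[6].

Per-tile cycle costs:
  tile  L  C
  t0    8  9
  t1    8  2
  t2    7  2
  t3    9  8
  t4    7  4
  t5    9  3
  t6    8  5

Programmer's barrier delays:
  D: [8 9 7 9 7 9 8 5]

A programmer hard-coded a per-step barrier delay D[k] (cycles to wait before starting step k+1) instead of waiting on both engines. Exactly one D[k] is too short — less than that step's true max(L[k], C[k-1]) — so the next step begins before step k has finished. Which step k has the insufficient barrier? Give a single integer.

k=0 barrier L[0]=8→8c, D[0]=8 ok
k=1 barrier max(L[1]=8,C[0]=9)→9c, D[1]=9 ok
k=2 barrier max(L[2]=7,C[1]=2)→7c, D[2]=7 ok
k=3 barrier max(L[3]=9,C[2]=2)→9c, D[3]=9 ok
k=4 barrier max(L[4]=7,C[3]=8)→8c, D[4]=7 SHORT
k=5 barrier max(L[5]=9,C[4]=4)→9c, D[5]=9 ok
k=6 barrier max(L[6]=8,C[5]=3)→8c, D[6]=8 ok
k=7 barrier C[6]=5→5c, D[7]=5 ok

hazard at step 4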